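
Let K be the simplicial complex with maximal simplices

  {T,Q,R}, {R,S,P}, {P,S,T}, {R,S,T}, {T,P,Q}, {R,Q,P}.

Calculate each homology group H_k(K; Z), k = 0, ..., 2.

H_0 = Z,  H_1 = 0,  H_2 = Z.

Fix the vertex order P < Q < R < S < T and write every simplex with vertices in increasing order. Then dim K = 2 and the simplices of K are:

  0-simplices (5): P, Q, R, S, T
  1-simplices (9): PQ, PR, PS, PT, QR, QT, RS, RT, ST
  2-simplices (6): PQR, PQT, PRS, PST, QRT, RST

giving chain groups C_0 ≅ Z^5, C_1 ≅ Z^9, C_2 ≅ Z^6.

The boundary map ∂_1: C_1 → C_0 sends each edge [p,q] (with p < q) to q − p. For instance
  ∂QR = R − Q.
The 5×9 boundary matrix has rank 4 and Smith normal form diag(1,1,1,1).

Boundary ∂_2: C_2 → C_1 acts by ∂[p,q,r] = [q,r] − [p,r] + [p,q]. For instance
  ∂QRT = RT − QT + QR,
  ∂PQR = QR − PR + PQ.
As a 9×6 matrix over Z this has rank 5, with invariant factors (1,1,1,1,1).

Reading off H_k = ker ∂_k / im ∂_{k+1}:

  H_0: rank C_0 − rank ∂_1 = 5 − 4 = 1, and the invariant factors of ∂_1 are all 1, so H_0 = Z.
  H_1: rank ker ∂_1 − rank ∂_2 = (9 − 4) − 5 = 0, and the invariant factors of ∂_2 are all 1, so H_1 = 0.
  H_2: rank ker ∂_2 − rank ∂_3 = (6 − 5) − 0 = 1, and there is no ∂_3, so H_2 = Z.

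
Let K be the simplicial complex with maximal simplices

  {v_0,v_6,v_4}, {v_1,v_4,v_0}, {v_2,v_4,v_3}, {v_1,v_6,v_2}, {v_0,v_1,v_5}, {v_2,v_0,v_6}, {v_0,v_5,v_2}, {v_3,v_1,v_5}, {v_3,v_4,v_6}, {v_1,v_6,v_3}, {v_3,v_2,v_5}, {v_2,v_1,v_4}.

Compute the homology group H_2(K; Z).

Fix the vertex order v_0 < v_1 < v_2 < v_3 < v_4 < v_5 < v_6 and write every simplex with vertices in increasing order. Then dim K = 2 and the simplices of K are:

  0-simplices (7): [v_0], [v_1], [v_2], [v_3], [v_4], [v_5], [v_6]
  1-simplices (18): (18 of them)
  2-simplices (12): (12 of them)

Hence C_0 ≅ Z^7, C_1 ≅ Z^18, C_2 ≅ Z^12.

∂_1: C_1 → C_0 sends each edge [p,q] (with p < q) to q − p. For instance
  ∂[v_3,v_5] = [v_5] − [v_3].
The 7×18 boundary matrix has rank 6 and Smith normal form diag(1,1,1,1,1,1).

Boundary ∂_2: C_2 → C_1 sends each 2-simplex [p,q,r] to [q,r] − [p,r] + [p,q]. For instance
  ∂[v_0,v_1,v_5] = [v_1,v_5] − [v_0,v_5] + [v_0,v_1],
  ∂[v_1,v_3,v_5] = [v_3,v_5] − [v_1,v_5] + [v_1,v_3].
As a 18×12 matrix over Z this has rank 12, with invariant factors (1,1,1,1,1,1,1,1,1,1,1,2).

Reading off H_k = ker ∂_k / im ∂_{k+1}:

  H_2: rank ker ∂_2 − rank ∂_3 = (12 − 12) − 0 = 0, and there is no ∂_3, so H_2 = 0.

(K is a triangulation of the real projective plane RP^2.)

H_2 = 0.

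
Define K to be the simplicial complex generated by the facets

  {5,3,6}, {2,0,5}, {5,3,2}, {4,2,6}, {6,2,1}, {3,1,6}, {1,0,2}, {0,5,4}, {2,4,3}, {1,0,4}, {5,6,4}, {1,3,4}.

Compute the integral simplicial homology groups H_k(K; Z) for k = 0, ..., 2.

Fix the vertex order 0 < 1 < 2 < 3 < 4 < 5 < 6 and write every simplex with vertices in increasing order. Then dim K = 2 and the simplices of K are:

  0-simplices (7): [0], [1], [2], [3], [4], [5], [6]
  1-simplices (18): [0,1], [0,2], [0,4], [0,5], [1,2], [1,3], [1,4], [1,6], [2,3], [2,4], [2,5], [2,6], [3,4], [3,5], [3,6], [4,5], [4,6], [5,6]
  2-simplices (12): [0,1,2], [0,1,4], [0,2,5], [0,4,5], [1,2,6], [1,3,4], [1,3,6], [2,3,4], [2,3,5], [2,4,6], [3,5,6], [4,5,6]

so the chain groups are C_0 ≅ Z^7, C_1 ≅ Z^18, C_2 ≅ Z^12.

The boundary map ∂_1: C_1 → C_0 sends each edge [p,q] (with p < q) to q − p.
This gives a 7×18 integer matrix of rank 6; reducing to Smith normal form yields diagonal entries (1,1,1,1,1,1).

Boundary ∂_2: C_2 → C_1 maps a triangle to the signed sum of its edges. For instance
  ∂[0,4,5] = [4,5] − [0,5] + [0,4],
  ∂[1,3,4] = [3,4] − [1,4] + [1,3].
This gives a 18×12 integer matrix of rank 12; reducing to Smith normal form yields diagonal entries (1,1,1,1,1,1,1,1,1,1,1,2).

From H_k ≅ ker(∂_k) / im(∂_{k+1}) we obtain:

  H_0: rank C_0 − rank ∂_1 = 7 − 6 = 1, and the invariant factors of ∂_1 are all 1, so H_0 = Z.
  H_1: rank ker ∂_1 − rank ∂_2 = (18 − 6) − 12 = 0, and ∂_2 has invariant factor 2 > 1, so H_1 = Z/2.
  H_2: rank ker ∂_2 − rank ∂_3 = (12 − 12) − 0 = 0, and there is no ∂_3, so H_2 = 0.

As a check, the Euler characteristic is 7 − 18 + 12 = 1, which agrees with 1 − 0 + 0 = 1.

H_0 = Z,  H_1 = Z/2,  H_2 = 0.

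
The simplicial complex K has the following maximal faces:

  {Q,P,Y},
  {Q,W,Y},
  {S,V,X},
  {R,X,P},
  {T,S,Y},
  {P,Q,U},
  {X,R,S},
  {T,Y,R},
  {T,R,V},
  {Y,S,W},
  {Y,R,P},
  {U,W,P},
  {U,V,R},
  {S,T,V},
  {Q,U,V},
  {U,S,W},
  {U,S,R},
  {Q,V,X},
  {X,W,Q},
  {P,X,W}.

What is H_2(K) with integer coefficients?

Fix the vertex order P < Q < R < S < T < U < V < W < X < Y and write every simplex with vertices in increasing order. Then dim K = 2 and the simplices of K are:

  0-simplices (10): P, Q, R, S, T, U, V, W, X, Y
  1-simplices (30): PQ, PR, PU, PW, PX, PY, QU, QV, QW, QX, QY, RS, RT, RU, RV, RX, RY, ST, SU, SV, SW, SX, SY, TV, TY, UV, UW, VX, WX, WY
  2-simplices (20): PQU, PQY, PRX, PRY, PUW, PWX, QUV, QVX, QWX, QWY, RSU, RSX, RTV, RTY, RUV, STV, STY, SUW, SVX, SWY

Hence C_0 ≅ Z^10, C_1 ≅ Z^30, C_2 ≅ Z^20.

The boundary map ∂_1: C_1 → C_0 is given by ∂[p,q] = [q] − [p]. For instance
  ∂QV = V − Q.
As a 10×30 matrix over Z this has rank 9, with invariant factors (1,1,1,1,1,1,1,1,1).

Boundary ∂_2: C_2 → C_1 sends each 2-simplex [p,q,r] to [q,r] − [p,r] + [p,q]. For instance
  ∂QWX = WX − QX + QW,
  ∂RSU = SU − RU + RS.
The 30×20 boundary matrix has rank 20 and Smith normal form diag(1,1,1,1,1,1,1,1,1,1,1,1,1,1,1,1,1,1,1,2).

From H_k ≅ ker(∂_k) / im(∂_{k+1}) we obtain:

  H_2: rank ker ∂_2 − rank ∂_3 = (20 − 20) − 0 = 0, and there is no ∂_3, so H_2 = 0.

H_2 = 0.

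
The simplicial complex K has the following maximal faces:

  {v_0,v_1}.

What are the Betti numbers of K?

K has 2 vertices, 1 edge.
rank ∂_0 = 0, rank ∂_1 = 1 ⇒ b_0 = 2 − 0 − 1 = 1; all invariant factors of ∂_1 are 1 so no torsion. So H_0 = Z.
rank ∂_1 = 1, rank ∂_2 = 0 ⇒ b_1 = 1 − 1 − 0 = 0. So H_1 = 0.

b_0 = 1, b_1 = 0.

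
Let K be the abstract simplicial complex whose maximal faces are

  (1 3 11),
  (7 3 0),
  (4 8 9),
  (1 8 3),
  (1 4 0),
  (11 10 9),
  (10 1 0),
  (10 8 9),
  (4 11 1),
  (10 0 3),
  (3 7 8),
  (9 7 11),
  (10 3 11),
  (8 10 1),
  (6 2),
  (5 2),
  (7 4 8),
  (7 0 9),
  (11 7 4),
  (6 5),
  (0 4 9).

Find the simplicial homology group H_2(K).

K has 12 vertices, 30 edges, 18 triangles.
rank ∂_2 = 18, rank ∂_3 = 0 ⇒ b_2 = 18 − 18 − 0 = 0. So H_2 = 0.

H_2 = 0.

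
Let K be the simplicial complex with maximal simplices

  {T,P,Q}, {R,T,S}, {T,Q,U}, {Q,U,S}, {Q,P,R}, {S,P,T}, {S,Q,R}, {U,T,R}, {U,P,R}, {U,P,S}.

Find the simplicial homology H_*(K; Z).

Take the total order P < Q < R < S < T < U on the vertex set. Then K (dimension 2) consists of the simplices:

  0-simplices (6): P, Q, R, S, T, U
  1-simplices (15): PQ, PR, PS, PT, PU, QR, QS, QT, QU, RS, RT, RU, ST, SU, TU
  2-simplices (10): PQR, PQT, PRU, PST, PSU, QRS, QSU, QTU, RST, RTU

so the chain groups are C_0 ≅ Z^6, C_1 ≅ Z^15, C_2 ≅ Z^10.

∂_1: C_1 → C_0 is given by ∂[p,q] = [q] − [p]. For instance
  ∂PU = U − P.
As a 6×15 matrix over Z this has rank 5, with invariant factors (1,1,1,1,1).

∂_2: C_2 → C_1 acts by ∂[p,q,r] = [q,r] − [p,r] + [p,q]. For instance
  ∂PSU = SU − PU + PS,
  ∂PRU = RU − PU + PR.
The resulting 15×10 matrix has rank 10, and its Smith normal form has invariant factors (1,1,1,1,1,1,1,1,1,2).

Computing H_k = (kernel of ∂_k) / (image of ∂_{k+1}):

  H_0: rank C_0 − rank ∂_1 = 6 − 5 = 1, and the invariant factors of ∂_1 are all 1, so H_0 ≅ Z.
  H_1: rank ker ∂_1 − rank ∂_2 = (15 − 5) − 10 = 0, and ∂_2 has invariant factor 2 > 1, so H_1 ≅ Z/2.
  H_2: rank ker ∂_2 − rank ∂_3 = (10 − 10) − 0 = 0, and there is no ∂_3, so H_2 ≅ 0.

H_0 ≅ Z,  H_1 ≅ Z/2,  H_2 = 0.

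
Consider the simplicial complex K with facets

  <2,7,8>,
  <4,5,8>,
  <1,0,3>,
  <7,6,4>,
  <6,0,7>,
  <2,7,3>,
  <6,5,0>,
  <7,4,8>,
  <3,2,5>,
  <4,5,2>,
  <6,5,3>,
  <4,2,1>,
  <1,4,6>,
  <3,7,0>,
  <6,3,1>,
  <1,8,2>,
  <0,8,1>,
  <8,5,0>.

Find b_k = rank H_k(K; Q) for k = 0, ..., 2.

Take the total order 0 < 1 < 2 < 3 < 4 < 5 < 6 < 7 < 8 on the vertex set. Then K (dimension 2) consists of the simplices:

  0-simplices (9): [0], [1], [2], [3], [4], [5], [6], [7], [8]
  1-simplices (27): (27 of them)
  2-simplices (18): [0,1,3], [0,1,8], [0,3,7], [0,5,6], [0,5,8], [0,6,7], [1,2,4], [1,2,8], [1,3,6], [1,4,6], [2,3,5], [2,3,7], [2,4,5], [2,7,8], [3,5,6], [4,5,8], [4,6,7], [4,7,8]

Hence C_0 ≅ Z^9, C_1 ≅ Z^27, C_2 ≅ Z^18.

∂_1: C_1 → C_0 sends each edge [p,q] (with p < q) to q − p. For instance
  ∂[1,2] = [2] − [1].
The resulting 9×27 matrix has rank 8, and its Smith normal form has invariant factors (1,1,1,1,1,1,1,1).

The boundary map ∂_2: C_2 → C_1 acts by ∂[p,q,r] = [q,r] − [p,r] + [p,q]. For instance
  ∂[4,6,7] = [6,7] − [4,7] + [4,6],
  ∂[3,5,6] = [5,6] − [3,6] + [3,5].
The resulting 27×18 matrix has rank 18, and its Smith normal form has invariant factors (1,1,1,1,1,1,1,1,1,1,1,1,1,1,1,1,1,2).

From H_k ≅ ker(∂_k) / im(∂_{k+1}) we obtain:

  H_0: rank C_0 − rank ∂_1 = 9 − 8 = 1, and the invariant factors of ∂_1 are all 1, so H_0 = Z.
  H_1: rank ker ∂_1 − rank ∂_2 = (27 − 8) − 18 = 1, and ∂_2 has invariant factor 2 > 1, so H_1 = Z ⊕ Z/2.
  H_2: rank ker ∂_2 − rank ∂_3 = (18 − 18) − 0 = 0, and there is no ∂_3, so H_2 = 0.

(K is a triangulation of the Klein bottle.)

Hence the Betti numbers are b_0 = 1, b_1 = 1, b_2 = 0.

b_0 = 1, b_1 = 1, b_2 = 0.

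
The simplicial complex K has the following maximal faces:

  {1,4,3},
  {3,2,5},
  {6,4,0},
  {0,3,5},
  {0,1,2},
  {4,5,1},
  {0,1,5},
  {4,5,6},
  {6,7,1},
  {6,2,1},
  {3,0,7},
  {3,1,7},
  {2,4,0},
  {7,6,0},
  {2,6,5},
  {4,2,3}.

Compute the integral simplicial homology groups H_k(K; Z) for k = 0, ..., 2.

Fix the vertex order 0 < 1 < 2 < 3 < 4 < 5 < 6 < 7 and write every simplex with vertices in increasing order. Then dim K = 2 and the simplices of K are:

  0-simplices (8): [0], [1], [2], [3], [4], [5], [6], [7]
  1-simplices (24): (24 of them)
  2-simplices (16): [0,1,2], [0,1,5], [0,2,4], [0,3,5], [0,3,7], [0,4,6], [0,6,7], [1,2,6], [1,3,4], [1,3,7], [1,4,5], [1,6,7], [2,3,4], [2,3,5], [2,5,6], [4,5,6]

Hence C_0 ≅ Z^8, C_1 ≅ Z^24, C_2 ≅ Z^16.

Boundary ∂_1: C_1 → C_0 is given by ∂[p,q] = [q] − [p]. For instance
  ∂[4,6] = [6] − [4].
The 8×24 boundary matrix has rank 7 and Smith normal form diag(1,1,1,1,1,1,1).

∂_2: C_2 → C_1 maps a triangle to the signed sum of its edges. For instance
  ∂[2,3,5] = [3,5] − [2,5] + [2,3],
  ∂[0,3,7] = [3,7] − [0,7] + [0,3].
The resulting 24×16 matrix has rank 15, and its Smith normal form has invariant factors (1,1,1,1,1,1,1,1,1,1,1,1,1,1,1).

Now H_k = ker ∂_k / im ∂_{k+1}, so:

  H_0: rank C_0 − rank ∂_1 = 8 − 7 = 1, and the invariant factors of ∂_1 are all 1, so H_0 = Z.
  H_1: rank ker ∂_1 − rank ∂_2 = (24 − 7) − 15 = 2, and the invariant factors of ∂_2 are all 1, so H_1 = Z^2.
  H_2: rank ker ∂_2 − rank ∂_3 = (16 − 15) − 0 = 1, and there is no ∂_3, so H_2 = Z.

(K is a triangulation of the torus T^2.)

H_0 ≅ Z,  H_1 ≅ Z^2,  H_2 ≅ Z.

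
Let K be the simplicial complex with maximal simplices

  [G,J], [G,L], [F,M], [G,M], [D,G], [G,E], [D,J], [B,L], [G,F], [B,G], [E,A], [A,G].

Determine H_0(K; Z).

H_0 = Z.

Order the vertices as A < B < D < E < F < G < J < L < M. Listing each simplex with vertices in this order, K has dimension 1 with simplices:

  0-simplices (9): A, B, D, E, F, G, J, L, M
  1-simplices (12): AE, AG, BG, BL, DG, DJ, EG, FG, FM, GJ, GL, GM

giving chain groups C_0 ≅ Z^9, C_1 ≅ Z^12.

Boundary ∂_1: C_1 → C_0 maps an edge to its endpoints' difference, ∂[p,q] = q − p.
As a 9×12 matrix over Z this has rank 8, with invariant factors (1,1,1,1,1,1,1,1).

Now H_k = ker ∂_k / im ∂_{k+1}, so:

  H_0: rank C_0 − rank ∂_1 = 9 − 8 = 1, and the invariant factors of ∂_1 are all 1, so H_0 ≅ Z.

(K is a triangulation of a wedge of 4 circles.)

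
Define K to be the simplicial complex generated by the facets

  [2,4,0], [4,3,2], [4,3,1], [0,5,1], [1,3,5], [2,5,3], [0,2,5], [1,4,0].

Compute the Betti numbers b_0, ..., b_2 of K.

b_0 = 1, b_1 = 0, b_2 = 1.

Take the total order 0 < 1 < 2 < 3 < 4 < 5 on the vertex set. Then K (dimension 2) consists of the simplices:

  0-simplices (6): [0], [1], [2], [3], [4], [5]
  1-simplices (12): [0,1], [0,2], [0,4], [0,5], [1,3], [1,4], [1,5], [2,3], [2,4], [2,5], [3,4], [3,5]
  2-simplices (8): [0,1,4], [0,1,5], [0,2,4], [0,2,5], [1,3,4], [1,3,5], [2,3,4], [2,3,5]

Hence C_0 ≅ Z^6, C_1 ≅ Z^12, C_2 ≅ Z^8.

The boundary map ∂_1: C_1 → C_0 is given by ∂[p,q] = [q] − [p]. For instance
  ∂[3,5] = [5] − [3].
This gives a 6×12 integer matrix of rank 5; reducing to Smith normal form yields diagonal entries (1,1,1,1,1).

The boundary map ∂_2: C_2 → C_1 sends each 2-simplex [p,q,r] to [q,r] − [p,r] + [p,q]. For instance
  ∂[1,3,5] = [3,5] − [1,5] + [1,3],
  ∂[0,2,5] = [2,5] − [0,5] + [0,2].
The 12×8 boundary matrix has rank 7 and Smith normal form diag(1,1,1,1,1,1,1).

Computing H_k = (kernel of ∂_k) / (image of ∂_{k+1}):

  H_0: rank C_0 − rank ∂_1 = 6 − 5 = 1, and the invariant factors of ∂_1 are all 1, so H_0 ≅ Z.
  H_1: rank ker ∂_1 − rank ∂_2 = (12 − 5) − 7 = 0, and the invariant factors of ∂_2 are all 1, so H_1 ≅ 0.
  H_2: rank ker ∂_2 − rank ∂_3 = (8 − 7) − 0 = 1, and there is no ∂_3, so H_2 ≅ Z.

(K is a triangulation of the 2-sphere S^2.)

Hence the Betti numbers are b_0 = 1, b_1 = 0, b_2 = 1.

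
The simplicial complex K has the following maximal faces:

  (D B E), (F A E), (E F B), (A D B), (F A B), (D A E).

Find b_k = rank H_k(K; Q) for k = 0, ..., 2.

b_0 = 1, b_1 = 0, b_2 = 1.

Fix the vertex order A < B < D < E < F and write every simplex with vertices in increasing order. Then dim K = 2 and the simplices of K are:

  0-simplices (5): A, B, D, E, F
  1-simplices (9): AB, AD, AE, AF, BD, BE, BF, DE, EF
  2-simplices (6): ABD, ABF, ADE, AEF, BDE, BEF

Hence C_0 ≅ Z^5, C_1 ≅ Z^9, C_2 ≅ Z^6.

The boundary map ∂_1: C_1 → C_0 maps an edge to its endpoints' difference, ∂[p,q] = q − p. For instance
  ∂AD = D − A.
As a 5×9 matrix over Z this has rank 4, with invariant factors (1,1,1,1).

∂_2: C_2 → C_1 sends each 2-simplex [p,q,r] to [q,r] − [p,r] + [p,q]. For instance
  ∂AEF = EF − AF + AE,
  ∂BEF = EF − BF + BE.
This gives a 9×6 integer matrix of rank 5; reducing to Smith normal form yields diagonal entries (1,1,1,1,1).

Now H_k = ker ∂_k / im ∂_{k+1}, so:

  H_0: rank C_0 − rank ∂_1 = 5 − 4 = 1, and the invariant factors of ∂_1 are all 1, so H_0 = Z.
  H_1: rank ker ∂_1 − rank ∂_2 = (9 − 4) − 5 = 0, and the invariant factors of ∂_2 are all 1, so H_1 = 0.
  H_2: rank ker ∂_2 − rank ∂_3 = (6 − 5) − 0 = 1, and there is no ∂_3, so H_2 = Z.

Hence the Betti numbers are b_0 = 1, b_1 = 0, b_2 = 1.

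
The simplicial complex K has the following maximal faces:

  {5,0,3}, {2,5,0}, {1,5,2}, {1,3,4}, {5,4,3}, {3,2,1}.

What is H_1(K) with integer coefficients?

H_1 = Z.

Fix the vertex order 0 < 1 < 2 < 3 < 4 < 5 and write every simplex with vertices in increasing order. Then dim K = 2 and the simplices of K are:

  0-simplices (6): [0], [1], [2], [3], [4], [5]
  1-simplices (12): [0,2], [0,3], [0,5], [1,2], [1,3], [1,4], [1,5], [2,3], [2,5], [3,4], [3,5], [4,5]
  2-simplices (6): [0,2,5], [0,3,5], [1,2,3], [1,2,5], [1,3,4], [3,4,5]

so the chain groups are C_0 ≅ Z^6, C_1 ≅ Z^12, C_2 ≅ Z^6.

Boundary ∂_1: C_1 → C_0 maps an edge to its endpoints' difference, ∂[p,q] = q − p.
As a 6×12 matrix over Z this has rank 5, with invariant factors (1,1,1,1,1).

Boundary ∂_2: C_2 → C_1 acts by ∂[p,q,r] = [q,r] − [p,r] + [p,q]. For instance
  ∂[1,2,5] = [2,5] − [1,5] + [1,2],
  ∂[1,3,4] = [3,4] − [1,4] + [1,3].
This gives a 12×6 integer matrix of rank 6; reducing to Smith normal form yields diagonal entries (1,1,1,1,1,1).

Now H_k = ker ∂_k / im ∂_{k+1}, so:

  H_1: rank ker ∂_1 − rank ∂_2 = (12 − 5) − 6 = 1, and the invariant factors of ∂_2 are all 1, so H_1 ≅ Z.

(K is a triangulation of the cylinder S^1 x I.)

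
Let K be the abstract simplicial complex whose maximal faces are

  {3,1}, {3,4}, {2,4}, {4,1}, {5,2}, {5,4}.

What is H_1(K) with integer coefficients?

H_1 = Z^2.

K has 5 vertices, 6 edges.
rank ∂_1 = 4, rank ∂_2 = 0 ⇒ b_1 = 6 − 4 − 0 = 2. So H_1 ≅ Z^2.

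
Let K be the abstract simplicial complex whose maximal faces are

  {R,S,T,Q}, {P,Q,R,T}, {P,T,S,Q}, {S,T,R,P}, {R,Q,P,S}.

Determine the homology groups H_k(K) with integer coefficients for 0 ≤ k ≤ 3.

Fix the vertex order P < Q < R < S < T and write every simplex with vertices in increasing order. Then dim K = 3 and the simplices of K are:

  0-simplices (5): P, Q, R, S, T
  1-simplices (10): PQ, PR, PS, PT, QR, QS, QT, RS, RT, ST
  2-simplices (10): PQR, PQS, PQT, PRS, PRT, PST, QRS, QRT, QST, RST
  3-simplices (5): PQRS, PQRT, PQST, PRST, QRST

Hence C_0 ≅ Z^5, C_1 ≅ Z^10, C_2 ≅ Z^10, C_3 ≅ Z^5.

∂_1: C_1 → C_0 maps an edge to its endpoints' difference, ∂[p,q] = q − p. For instance
  ∂QT = T − Q.
The 5×10 boundary matrix has rank 4 and Smith normal form diag(1,1,1,1).

The boundary map ∂_2: C_2 → C_1 acts by ∂[p,q,r] = [q,r] − [p,r] + [p,q]. For instance
  ∂QRS = RS − QS + QR,
  ∂PRS = RS − PS + PR.
The 10×10 boundary matrix has rank 6 and Smith normal form diag(1,1,1,1,1,1).

Boundary ∂_3: C_3 → C_2 sends each 3-simplex σ to the alternating sum Σ_i (−1)^i (σ with its i-th vertex removed). For instance
  ∂PQRS = QRS − PRS + PQS − PQR,
  ∂QRST = RST − QST + QRT − QRS.
This gives a 10×5 integer matrix of rank 4; reducing to Smith normal form yields diagonal entries (1,1,1,1).

From H_k ≅ ker(∂_k) / im(∂_{k+1}) we obtain:

  H_0: rank C_0 − rank ∂_1 = 5 − 4 = 1, and the invariant factors of ∂_1 are all 1, so H_0 ≅ Z.
  H_1: rank ker ∂_1 − rank ∂_2 = (10 − 4) − 6 = 0, and the invariant factors of ∂_2 are all 1, so H_1 ≅ 0.
  H_2: rank ker ∂_2 − rank ∂_3 = (10 − 6) − 4 = 0, and the invariant factors of ∂_3 are all 1, so H_2 ≅ 0.
  H_3: rank ker ∂_3 − rank ∂_4 = (5 − 4) − 0 = 1, and there is no ∂_4, so H_3 ≅ Z.

As a check, the Euler characteristic is 5 − 10 + 10 − 5 = 0, which agrees with 1 − 0 + 0 − 1 = 0.

H_0 = Z,  H_1 = 0,  H_2 = 0,  H_3 = Z.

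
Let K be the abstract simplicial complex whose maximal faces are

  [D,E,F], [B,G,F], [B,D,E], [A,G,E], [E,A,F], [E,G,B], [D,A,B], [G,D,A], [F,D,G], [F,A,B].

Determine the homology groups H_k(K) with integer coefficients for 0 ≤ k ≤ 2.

Order the vertices as A < B < D < E < F < G. Listing each simplex with vertices in this order, K has dimension 2 with simplices:

  0-simplices (6): A, B, D, E, F, G
  1-simplices (15): AB, AD, AE, AF, AG, BD, BE, BF, BG, DE, DF, DG, EF, EG, FG
  2-simplices (10): ABD, ABF, ADG, AEF, AEG, BDE, BEG, BFG, DEF, DFG

so the chain groups are C_0 ≅ Z^6, C_1 ≅ Z^15, C_2 ≅ Z^10.

∂_1: C_1 → C_0 sends each edge [p,q] (with p < q) to q − p. For instance
  ∂BG = G − B.
As a 6×15 matrix over Z this has rank 5, with invariant factors (1,1,1,1,1).

The boundary map ∂_2: C_2 → C_1 acts by ∂[p,q,r] = [q,r] − [p,r] + [p,q]. For instance
  ∂ABD = BD − AD + AB,
  ∂DFG = FG − DG + DF.
This gives a 15×10 integer matrix of rank 10; reducing to Smith normal form yields diagonal entries (1,1,1,1,1,1,1,1,1,2).

Now H_k = ker ∂_k / im ∂_{k+1}, so:

  H_0: rank C_0 − rank ∂_1 = 6 − 5 = 1, and the invariant factors of ∂_1 are all 1, so H_0 = Z.
  H_1: rank ker ∂_1 − rank ∂_2 = (15 − 5) − 10 = 0, and ∂_2 has invariant factor 2 > 1, so H_1 = Z/2.
  H_2: rank ker ∂_2 − rank ∂_3 = (10 − 10) − 0 = 0, and there is no ∂_3, so H_2 = 0.

(K is a triangulation of the real projective plane RP^2.)

H_0 ≅ Z,  H_1 ≅ Z/2,  H_2 = 0.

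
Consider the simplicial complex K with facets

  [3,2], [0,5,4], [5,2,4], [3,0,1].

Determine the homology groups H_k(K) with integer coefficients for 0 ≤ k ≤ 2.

Take the total order 0 < 1 < 2 < 3 < 4 < 5 on the vertex set. Then K (dimension 2) consists of the simplices:

  0-simplices (6): [0], [1], [2], [3], [4], [5]
  1-simplices (9): [0,1], [0,3], [0,4], [0,5], [1,3], [2,3], [2,4], [2,5], [4,5]
  2-simplices (3): [0,1,3], [0,4,5], [2,4,5]

giving chain groups C_0 ≅ Z^6, C_1 ≅ Z^9, C_2 ≅ Z^3.

The boundary map ∂_1: C_1 → C_0 sends each edge [p,q] (with p < q) to q − p.
This gives a 6×9 integer matrix of rank 5; reducing to Smith normal form yields diagonal entries (1,1,1,1,1).

∂_2: C_2 → C_1 acts by ∂[p,q,r] = [q,r] − [p,r] + [p,q]. For instance
  ∂[0,4,5] = [4,5] − [0,5] + [0,4],
  ∂[0,1,3] = [1,3] − [0,3] + [0,1].
The 9×3 boundary matrix has rank 3 and Smith normal form diag(1,1,1).

From H_k ≅ ker(∂_k) / im(∂_{k+1}) we obtain:

  H_0: rank C_0 − rank ∂_1 = 6 − 5 = 1, and the invariant factors of ∂_1 are all 1, so H_0 ≅ Z.
  H_1: rank ker ∂_1 − rank ∂_2 = (9 − 5) − 3 = 1, and the invariant factors of ∂_2 are all 1, so H_1 ≅ Z.
  H_2: rank ker ∂_2 − rank ∂_3 = (3 − 3) − 0 = 0, and there is no ∂_3, so H_2 ≅ 0.

As a check, the Euler characteristic is 6 − 9 + 3 = 0, which agrees with 1 − 1 + 0 = 0.

H_0 ≅ Z,  H_1 ≅ Z,  H_2 = 0.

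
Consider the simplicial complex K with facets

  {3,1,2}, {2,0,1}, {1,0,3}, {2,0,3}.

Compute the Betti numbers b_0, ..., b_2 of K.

b_0 = 1, b_1 = 0, b_2 = 1.

Order the vertices as 0 < 1 < 2 < 3. Listing each simplex with vertices in this order, K has dimension 2 with simplices:

  0-simplices (4): [0], [1], [2], [3]
  1-simplices (6): [0,1], [0,2], [0,3], [1,2], [1,3], [2,3]
  2-simplices (4): [0,1,2], [0,1,3], [0,2,3], [1,2,3]

giving chain groups C_0 ≅ Z^4, C_1 ≅ Z^6, C_2 ≅ Z^4.

The boundary map ∂_1: C_1 → C_0 maps an edge to its endpoints' difference, ∂[p,q] = q − p.
This gives a 4×6 integer matrix of rank 3; reducing to Smith normal form yields diagonal entries (1,1,1).

Boundary ∂_2: C_2 → C_1 maps a triangle to the signed sum of its edges. For instance
  ∂[0,1,3] = [1,3] − [0,3] + [0,1],
  ∂[1,2,3] = [2,3] − [1,3] + [1,2].
This gives a 6×4 integer matrix of rank 3; reducing to Smith normal form yields diagonal entries (1,1,1).

Reading off H_k = ker ∂_k / im ∂_{k+1}:

  H_0: rank C_0 − rank ∂_1 = 4 − 3 = 1, and the invariant factors of ∂_1 are all 1, so H_0 = Z.
  H_1: rank ker ∂_1 − rank ∂_2 = (6 − 3) − 3 = 0, and the invariant factors of ∂_2 are all 1, so H_1 = 0.
  H_2: rank ker ∂_2 − rank ∂_3 = (4 − 3) − 0 = 1, and there is no ∂_3, so H_2 = Z.

As a check, the Euler characteristic is 4 − 6 + 4 = 2, which agrees with 1 − 0 + 1 = 2.
(K is a triangulation of the 2-sphere S^2.)

Hence the Betti numbers are b_0 = 1, b_1 = 0, b_2 = 1.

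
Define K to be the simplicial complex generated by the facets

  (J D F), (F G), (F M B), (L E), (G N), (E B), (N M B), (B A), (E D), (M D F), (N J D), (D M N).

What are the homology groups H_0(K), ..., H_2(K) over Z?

Fix the vertex order A < B < D < E < F < G < J < L < M < N and write every simplex with vertices in increasing order. Then dim K = 2 and the simplices of K are:

  0-simplices (10): A, B, D, E, F, G, J, L, M, N
  1-simplices (17): AB, BE, BF, BM, BN, DE, DF, DJ, DM, DN, EL, FG, FJ, FM, GN, JN, MN
  2-simplices (6): BFM, BMN, DFJ, DFM, DJN, DMN

giving chain groups C_0 ≅ Z^10, C_1 ≅ Z^17, C_2 ≅ Z^6.

The boundary map ∂_1: C_1 → C_0 is given by ∂[p,q] = [q] − [p]. For instance
  ∂DF = F − D.
As a 10×17 matrix over Z this has rank 9, with invariant factors (1,1,1,1,1,1,1,1,1).

Boundary ∂_2: C_2 → C_1 acts by ∂[p,q,r] = [q,r] − [p,r] + [p,q]. For instance
  ∂DFM = FM − DM + DF,
  ∂DJN = JN − DN + DJ.
As a 17×6 matrix over Z this has rank 6, with invariant factors (1,1,1,1,1,1).

Now H_k = ker ∂_k / im ∂_{k+1}, so:

  H_0: rank C_0 − rank ∂_1 = 10 − 9 = 1, and the invariant factors of ∂_1 are all 1, so H_0 = Z.
  H_1: rank ker ∂_1 − rank ∂_2 = (17 − 9) − 6 = 2, and the invariant factors of ∂_2 are all 1, so H_1 = Z^2.
  H_2: rank ker ∂_2 − rank ∂_3 = (6 − 6) − 0 = 0, and there is no ∂_3, so H_2 = 0.

As a check, the Euler characteristic is 10 − 17 + 6 = -1, which agrees with 1 − 2 + 0 = -1.

H_0 = Z,  H_1 = Z^2,  H_2 = 0.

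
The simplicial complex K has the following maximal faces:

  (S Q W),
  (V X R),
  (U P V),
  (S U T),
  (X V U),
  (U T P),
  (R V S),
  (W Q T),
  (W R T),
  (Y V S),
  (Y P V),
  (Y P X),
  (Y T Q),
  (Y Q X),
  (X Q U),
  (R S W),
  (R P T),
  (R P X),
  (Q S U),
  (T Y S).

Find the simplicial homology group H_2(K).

H_2 ≅ 0.

Take the total order P < Q < R < S < T < U < V < W < X < Y on the vertex set. Then K (dimension 2) consists of the simplices:

  0-simplices (10): P, Q, R, S, T, U, V, W, X, Y
  1-simplices (30): PR, PT, PU, PV, PX, PY, QS, QT, QU, QW, QX, QY, RS, RT, RV, RW, RX, ST, SU, SV, SW, SY, TU, TW, TY, UV, UX, VX, VY, XY
  2-simplices (20): PRT, PRX, PTU, PUV, PVY, PXY, QSU, QSW, QTW, QTY, QUX, QXY, RSV, RSW, RTW, RVX, STU, STY, SVY, UVX

Hence C_0 ≅ Z^10, C_1 ≅ Z^30, C_2 ≅ Z^20.

The boundary map ∂_1: C_1 → C_0 sends each edge [p,q] (with p < q) to q − p.
As a 10×30 matrix over Z this has rank 9, with invariant factors (1,1,1,1,1,1,1,1,1).

The boundary map ∂_2: C_2 → C_1 maps a triangle to the signed sum of its edges. For instance
  ∂QSW = SW − QW + QS,
  ∂RVX = VX − RX + RV.
The resulting 30×20 matrix has rank 20, and its Smith normal form has invariant factors (1,1,1,1,1,1,1,1,1,1,1,1,1,1,1,1,1,1,1,2).

Reading off H_k = ker ∂_k / im ∂_{k+1}:

  H_2: rank ker ∂_2 − rank ∂_3 = (20 − 20) − 0 = 0, and there is no ∂_3, so H_2 ≅ 0.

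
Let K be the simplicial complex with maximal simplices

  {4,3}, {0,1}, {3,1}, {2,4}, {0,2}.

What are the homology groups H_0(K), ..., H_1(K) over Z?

H_0 = Z,  H_1 = Z.

We work with the vertex ordering 0 < 1 < 2 < 3 < 4. The simplices of K, each written with vertices in increasing order, are:

  0-simplices (5): [0], [1], [2], [3], [4]
  1-simplices (5): [0,1], [0,2], [1,3], [2,4], [3,4]

giving chain groups C_0 ≅ Z^5, C_1 ≅ Z^5.

The boundary map ∂_1: C_1 → C_0 sends each edge [p,q] (with p < q) to q − p. For instance
  ∂[0,2] = [2] − [0].
The 5×5 boundary matrix has rank 4 and Smith normal form diag(1,1,1,1).

Now H_k = ker ∂_k / im ∂_{k+1}, so:

  H_0: rank C_0 − rank ∂_1 = 5 − 4 = 1, and the invariant factors of ∂_1 are all 1, so H_0 = Z.
  H_1: rank ker ∂_1 − rank ∂_2 = (5 − 4) − 0 = 1, and there is no ∂_2, so H_1 = Z.

As a check, the Euler characteristic is 5 − 5 = 0, which agrees with 1 − 1 = 0.
(K is a triangulation of the circle S^1.)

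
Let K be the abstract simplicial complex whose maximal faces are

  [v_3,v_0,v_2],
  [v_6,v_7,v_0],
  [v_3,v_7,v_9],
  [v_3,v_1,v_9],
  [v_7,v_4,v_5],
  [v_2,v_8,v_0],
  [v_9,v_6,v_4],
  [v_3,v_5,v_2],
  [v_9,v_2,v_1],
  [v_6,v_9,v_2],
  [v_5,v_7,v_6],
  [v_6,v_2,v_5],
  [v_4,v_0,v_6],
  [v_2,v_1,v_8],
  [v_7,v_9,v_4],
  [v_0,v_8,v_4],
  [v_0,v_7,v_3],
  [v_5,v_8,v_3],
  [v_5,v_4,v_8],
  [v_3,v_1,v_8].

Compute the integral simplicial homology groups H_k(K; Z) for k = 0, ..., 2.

H_0 ≅ Z,  H_1 ≅ Z ⊕ Z_2,  H_2 = 0.

Fix the vertex order v_0 < v_1 < v_2 < v_3 < v_4 < v_5 < v_6 < v_7 < v_8 < v_9 and write every simplex with vertices in increasing order. Then dim K = 2 and the simplices of K are:

  0-simplices (10): [v_0], [v_1], [v_2], [v_3], [v_4], [v_5], [v_6], [v_7], [v_8], [v_9]
  1-simplices (30): (30 of them)
  2-simplices (20): (20 of them)

Hence C_0 ≅ Z^10, C_1 ≅ Z^30, C_2 ≅ Z^20.

The boundary map ∂_1: C_1 → C_0 maps an edge to its endpoints' difference, ∂[p,q] = q − p.
The resulting 10×30 matrix has rank 9, and its Smith normal form has invariant factors (1,1,1,1,1,1,1,1,1).

∂_2: C_2 → C_1 sends each 2-simplex [p,q,r] to [q,r] − [p,r] + [p,q]. For instance
  ∂[v_3,v_7,v_9] = [v_7,v_9] − [v_3,v_9] + [v_3,v_7],
  ∂[v_2,v_5,v_6] = [v_5,v_6] − [v_2,v_6] + [v_2,v_5].
The resulting 30×20 matrix has rank 20, and its Smith normal form has invariant factors (1,1,1,1,1,1,1,1,1,1,1,1,1,1,1,1,1,1,1,2).

Computing H_k = (kernel of ∂_k) / (image of ∂_{k+1}):

  H_0: rank C_0 − rank ∂_1 = 10 − 9 = 1, and the invariant factors of ∂_1 are all 1, so H_0 ≅ Z.
  H_1: rank ker ∂_1 − rank ∂_2 = (30 − 9) − 20 = 1, and ∂_2 has invariant factor 2 > 1, so H_1 ≅ Z ⊕ Z_2.
  H_2: rank ker ∂_2 − rank ∂_3 = (20 − 20) − 0 = 0, and there is no ∂_3, so H_2 ≅ 0.

(K is a triangulation of the Klein bottle.)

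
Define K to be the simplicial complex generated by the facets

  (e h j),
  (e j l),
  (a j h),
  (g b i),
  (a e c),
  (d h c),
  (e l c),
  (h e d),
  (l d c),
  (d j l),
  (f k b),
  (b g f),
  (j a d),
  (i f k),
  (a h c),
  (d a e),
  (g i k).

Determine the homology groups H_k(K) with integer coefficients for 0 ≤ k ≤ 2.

Order the vertices as a < b < c < d < e < f < g < h < i < j < k < l. Listing each simplex with vertices in this order, K has dimension 2 with simplices:

  0-simplices (12): a, b, c, d, e, f, g, h, i, j, k, l
  1-simplices (28): ac, ad, ae, ah, aj, bf, bg, bi, bk, cd, ce, ch, cl, de, dh, dj, dl, eh, ej, el, fg, fi, fk, gi, gk, hj, ik, jl
  2-simplices (17): ace, ach, ade, adj, ahj, bfg, bfk, bgi, cdh, cdl, cel, deh, djl, ehj, ejl, fik, gik

Hence C_0 ≅ Z^12, C_1 ≅ Z^28, C_2 ≅ Z^17.

∂_1: C_1 → C_0 maps an edge to its endpoints' difference, ∂[p,q] = q − p.
This gives a 12×28 integer matrix of rank 10; reducing to Smith normal form yields diagonal entries (1,1,1,1,1,1,1,1,1,1).

The boundary map ∂_2: C_2 → C_1 maps a triangle to the signed sum of its edges. For instance
  ∂ejl = jl − el + ej,
  ∂deh = eh − dh + de.
The resulting 28×17 matrix has rank 17, and its Smith normal form has invariant factors (1,1,1,1,1,1,1,1,1,1,1,1,1,1,1,1,2).

Reading off H_k = ker ∂_k / im ∂_{k+1}:

  H_0: rank C_0 − rank ∂_1 = 12 − 10 = 2, and the invariant factors of ∂_1 are all 1, so H_0 ≅ Z^2.
  H_1: rank ker ∂_1 − rank ∂_2 = (28 − 10) − 17 = 1, and ∂_2 has invariant factor 2 > 1, so H_1 ≅ Z ⊕ Z/2Z.
  H_2: rank ker ∂_2 − rank ∂_3 = (17 − 17) − 0 = 0, and there is no ∂_3, so H_2 ≅ 0.

H_0 ≅ Z^2,  H_1 ≅ Z ⊕ Z/2Z,  H_2 = 0.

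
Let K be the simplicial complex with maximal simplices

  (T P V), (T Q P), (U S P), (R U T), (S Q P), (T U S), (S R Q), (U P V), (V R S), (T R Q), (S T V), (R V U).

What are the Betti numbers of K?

b_0 = 1, b_1 = 0, b_2 = 0.

Order the vertices as P < Q < R < S < T < U < V. Listing each simplex with vertices in this order, K has dimension 2 with simplices:

  0-simplices (7): P, Q, R, S, T, U, V
  1-simplices (18): PQ, PS, PT, PU, PV, QR, QS, QT, RS, RT, RU, RV, ST, SU, SV, TU, TV, UV
  2-simplices (12): PQS, PQT, PSU, PTV, PUV, QRS, QRT, RSV, RTU, RUV, STU, STV

so the chain groups are C_0 ≅ Z^7, C_1 ≅ Z^18, C_2 ≅ Z^12.

Boundary ∂_1: C_1 → C_0 is given by ∂[p,q] = [q] − [p].
As a 7×18 matrix over Z this has rank 6, with invariant factors (1,1,1,1,1,1).

Boundary ∂_2: C_2 → C_1 acts by ∂[p,q,r] = [q,r] − [p,r] + [p,q]. For instance
  ∂PQS = QS − PS + PQ,
  ∂STU = TU − SU + ST.
The 18×12 boundary matrix has rank 12 and Smith normal form diag(1,1,1,1,1,1,1,1,1,1,1,2).

Reading off H_k = ker ∂_k / im ∂_{k+1}:

  H_0: rank C_0 − rank ∂_1 = 7 − 6 = 1, and the invariant factors of ∂_1 are all 1, so H_0 = Z.
  H_1: rank ker ∂_1 − rank ∂_2 = (18 − 6) − 12 = 0, and ∂_2 has invariant factor 2 > 1, so H_1 = Z_2.
  H_2: rank ker ∂_2 − rank ∂_3 = (12 − 12) − 0 = 0, and there is no ∂_3, so H_2 = 0.

As a check, the Euler characteristic is 7 − 18 + 12 = 1, which agrees with 1 − 0 + 0 = 1.

Hence the Betti numbers are b_0 = 1, b_1 = 0, b_2 = 0.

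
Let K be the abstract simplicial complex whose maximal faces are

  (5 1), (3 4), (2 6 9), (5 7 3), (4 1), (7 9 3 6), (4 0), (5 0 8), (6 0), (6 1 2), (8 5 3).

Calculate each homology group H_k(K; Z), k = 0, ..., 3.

H_0 = Z,  H_1 = Z^4,  H_2 = 0,  H_3 = 0.

Take the total order 0 < 1 < 2 < 3 < 4 < 5 < 6 < 7 < 8 < 9 on the vertex set. Then K (dimension 3) consists of the simplices:

  0-simplices (10): [0], [1], [2], [3], [4], [5], [6], [7], [8], [9]
  1-simplices (21): [0,4], [0,5], [0,6], [0,8], [1,2], [1,4], [1,5], [1,6], [2,6], [2,9], [3,4], [3,5], [3,6], [3,7], [3,8], [3,9], [5,7], [5,8], [6,7], [6,9], [7,9]
  2-simplices (9): [0,5,8], [1,2,6], [2,6,9], [3,5,7], [3,5,8], [3,6,7], [3,6,9], [3,7,9], [6,7,9]
  3-simplices (1): [3,6,7,9]

so the chain groups are C_0 ≅ Z^10, C_1 ≅ Z^21, C_2 ≅ Z^9, C_3 ≅ Z^1.

Boundary ∂_1: C_1 → C_0 is given by ∂[p,q] = [q] − [p].
The 10×21 boundary matrix has rank 9 and Smith normal form diag(1,1,1,1,1,1,1,1,1).

∂_2: C_2 → C_1 maps a triangle to the signed sum of its edges. For instance
  ∂[3,7,9] = [7,9] − [3,9] + [3,7],
  ∂[0,5,8] = [5,8] − [0,8] + [0,5].
The 21×9 boundary matrix has rank 8 and Smith normal form diag(1,1,1,1,1,1,1,1).

∂_3: C_3 → C_2 sends each 3-simplex σ to the alternating sum Σ_i (−1)^i (σ with its i-th vertex removed). For instance
  ∂[3,6,7,9] = [6,7,9] − [3,7,9] + [3,6,9] − [3,6,7].
As a 9×1 matrix over Z this has rank 1, with invariant factors (1).

Computing H_k = (kernel of ∂_k) / (image of ∂_{k+1}):

  H_0: rank C_0 − rank ∂_1 = 10 − 9 = 1, and the invariant factors of ∂_1 are all 1, so H_0 ≅ Z.
  H_1: rank ker ∂_1 − rank ∂_2 = (21 − 9) − 8 = 4, and the invariant factors of ∂_2 are all 1, so H_1 ≅ Z^4.
  H_2: rank ker ∂_2 − rank ∂_3 = (9 − 8) − 1 = 0, and the invariant factors of ∂_3 are all 1, so H_2 ≅ 0.
  H_3: rank ker ∂_3 − rank ∂_4 = (1 − 1) − 0 = 0, and there is no ∂_4, so H_3 ≅ 0.

As a check, the Euler characteristic is 10 − 21 + 9 − 1 = -3, which agrees with 1 − 4 + 0 − 0 = -3.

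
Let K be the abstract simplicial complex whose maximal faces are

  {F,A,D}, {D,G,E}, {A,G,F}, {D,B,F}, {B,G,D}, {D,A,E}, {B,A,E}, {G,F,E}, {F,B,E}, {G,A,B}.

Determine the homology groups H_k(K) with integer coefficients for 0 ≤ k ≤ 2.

H_0 ≅ Z,  H_1 ≅ Z/2,  H_2 = 0.

Take the total order A < B < D < E < F < G on the vertex set. Then K (dimension 2) consists of the simplices:

  0-simplices (6): A, B, D, E, F, G
  1-simplices (15): AB, AD, AE, AF, AG, BD, BE, BF, BG, DE, DF, DG, EF, EG, FG
  2-simplices (10): ABE, ABG, ADE, ADF, AFG, BDF, BDG, BEF, DEG, EFG

giving chain groups C_0 ≅ Z^6, C_1 ≅ Z^15, C_2 ≅ Z^10.

Boundary ∂_1: C_1 → C_0 maps an edge to its endpoints' difference, ∂[p,q] = q − p. For instance
  ∂AE = E − A.
The resulting 6×15 matrix has rank 5, and its Smith normal form has invariant factors (1,1,1,1,1).

∂_2: C_2 → C_1 maps a triangle to the signed sum of its edges. For instance
  ∂ADE = DE − AE + AD,
  ∂AFG = FG − AG + AF.
This gives a 15×10 integer matrix of rank 10; reducing to Smith normal form yields diagonal entries (1,1,1,1,1,1,1,1,1,2).

From H_k ≅ ker(∂_k) / im(∂_{k+1}) we obtain:

  H_0: rank C_0 − rank ∂_1 = 6 − 5 = 1, and the invariant factors of ∂_1 are all 1, so H_0 ≅ Z.
  H_1: rank ker ∂_1 − rank ∂_2 = (15 − 5) − 10 = 0, and ∂_2 has invariant factor 2 > 1, so H_1 ≅ Z/2.
  H_2: rank ker ∂_2 − rank ∂_3 = (10 − 10) − 0 = 0, and there is no ∂_3, so H_2 ≅ 0.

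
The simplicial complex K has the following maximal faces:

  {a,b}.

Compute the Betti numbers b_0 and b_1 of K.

b_0 = 1, b_1 = 0.

K has 2 vertices, 1 edge.
rank ∂_0 = 0, rank ∂_1 = 1 ⇒ b_0 = 2 − 0 − 1 = 1; all invariant factors of ∂_1 are 1 so no torsion. So H_0 = Z.
rank ∂_1 = 1, rank ∂_2 = 0 ⇒ b_1 = 1 − 1 − 0 = 0. So H_1 = 0.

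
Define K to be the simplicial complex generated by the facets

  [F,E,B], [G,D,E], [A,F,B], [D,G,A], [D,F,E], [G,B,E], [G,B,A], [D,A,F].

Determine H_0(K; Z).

We work with the vertex ordering A < B < D < E < F < G. The simplices of K, each written with vertices in increasing order, are:

  0-simplices (6): A, B, D, E, F, G
  1-simplices (12): AB, AD, AF, AG, BE, BF, BG, DE, DF, DG, EF, EG
  2-simplices (8): ABF, ABG, ADF, ADG, BEF, BEG, DEF, DEG

so the chain groups are C_0 ≅ Z^6, C_1 ≅ Z^12, C_2 ≅ Z^8.

∂_1: C_1 → C_0 is given by ∂[p,q] = [q] − [p].
As a 6×12 matrix over Z this has rank 5, with invariant factors (1,1,1,1,1).

Boundary ∂_2: C_2 → C_1 sends each 2-simplex [p,q,r] to [q,r] − [p,r] + [p,q]. For instance
  ∂BEF = EF − BF + BE,
  ∂ADF = DF − AF + AD.
The resulting 12×8 matrix has rank 7, and its Smith normal form has invariant factors (1,1,1,1,1,1,1).

Reading off H_k = ker ∂_k / im ∂_{k+1}:

  H_0: rank C_0 − rank ∂_1 = 6 − 5 = 1, and the invariant factors of ∂_1 are all 1, so H_0 ≅ Z.

(K is a triangulation of the 2-sphere S^2.)

H_0 ≅ Z.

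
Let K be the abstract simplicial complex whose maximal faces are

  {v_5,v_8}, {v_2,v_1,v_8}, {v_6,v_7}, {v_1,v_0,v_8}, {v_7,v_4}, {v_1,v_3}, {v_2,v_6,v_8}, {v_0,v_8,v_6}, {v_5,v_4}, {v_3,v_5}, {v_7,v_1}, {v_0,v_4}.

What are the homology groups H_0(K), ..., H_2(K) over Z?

H_0 = Z,  H_1 = Z^4,  H_2 = 0.

Order the vertices as v_0 < v_1 < v_2 < v_3 < v_4 < v_5 < v_6 < v_7 < v_8. Listing each simplex with vertices in this order, K has dimension 2 with simplices:

  0-simplices (9): [v_0], [v_1], [v_2], [v_3], [v_4], [v_5], [v_6], [v_7], [v_8]
  1-simplices (16): (16 of them)
  2-simplices (4): [v_0,v_1,v_8], [v_0,v_6,v_8], [v_1,v_2,v_8], [v_2,v_6,v_8]

giving chain groups C_0 ≅ Z^9, C_1 ≅ Z^16, C_2 ≅ Z^4.

The boundary map ∂_1: C_1 → C_0 maps an edge to its endpoints' difference, ∂[p,q] = q − p. For instance
  ∂[v_4,v_5] = [v_5] − [v_4].
The resulting 9×16 matrix has rank 8, and its Smith normal form has invariant factors (1,1,1,1,1,1,1,1).

The boundary map ∂_2: C_2 → C_1 maps a triangle to the signed sum of its edges. For instance
  ∂[v_0,v_6,v_8] = [v_6,v_8] − [v_0,v_8] + [v_0,v_6],
  ∂[v_0,v_1,v_8] = [v_1,v_8] − [v_0,v_8] + [v_0,v_1].
As a 16×4 matrix over Z this has rank 4, with invariant factors (1,1,1,1).

Reading off H_k = ker ∂_k / im ∂_{k+1}:

  H_0: rank C_0 − rank ∂_1 = 9 − 8 = 1, and the invariant factors of ∂_1 are all 1, so H_0 = Z.
  H_1: rank ker ∂_1 − rank ∂_2 = (16 − 8) − 4 = 4, and the invariant factors of ∂_2 are all 1, so H_1 = Z^4.
  H_2: rank ker ∂_2 − rank ∂_3 = (4 − 4) − 0 = 0, and there is no ∂_3, so H_2 = 0.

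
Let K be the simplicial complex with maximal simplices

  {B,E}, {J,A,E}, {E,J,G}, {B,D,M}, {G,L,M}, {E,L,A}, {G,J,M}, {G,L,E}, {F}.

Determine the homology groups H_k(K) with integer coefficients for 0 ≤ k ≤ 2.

H_0 ≅ Z^2,  H_1 ≅ Z,  H_2 = 0.

Fix the vertex order A < B < D < E < F < G < J < L < M and write every simplex with vertices in increasing order. Then dim K = 2 and the simplices of K are:

  0-simplices (9): A, B, D, E, F, G, J, L, M
  1-simplices (15): AE, AJ, AL, BD, BE, BM, DM, EG, EJ, EL, GJ, GL, GM, JM, LM
  2-simplices (7): AEJ, AEL, BDM, EGJ, EGL, GJM, GLM

so the chain groups are C_0 ≅ Z^9, C_1 ≅ Z^15, C_2 ≅ Z^7.

The boundary map ∂_1: C_1 → C_0 maps an edge to its endpoints' difference, ∂[p,q] = q − p. For instance
  ∂EJ = J − E.
The 9×15 boundary matrix has rank 7 and Smith normal form diag(1,1,1,1,1,1,1).

Boundary ∂_2: C_2 → C_1 sends each 2-simplex [p,q,r] to [q,r] − [p,r] + [p,q]. For instance
  ∂EGL = GL − EL + EG,
  ∂EGJ = GJ − EJ + EG.
As a 15×7 matrix over Z this has rank 7, with invariant factors (1,1,1,1,1,1,1).

Reading off H_k = ker ∂_k / im ∂_{k+1}:

  H_0: rank C_0 − rank ∂_1 = 9 − 7 = 2, and the invariant factors of ∂_1 are all 1, so H_0 = Z^2.
  H_1: rank ker ∂_1 − rank ∂_2 = (15 − 7) − 7 = 1, and the invariant factors of ∂_2 are all 1, so H_1 = Z.
  H_2: rank ker ∂_2 − rank ∂_3 = (7 − 7) − 0 = 0, and there is no ∂_3, so H_2 = 0.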